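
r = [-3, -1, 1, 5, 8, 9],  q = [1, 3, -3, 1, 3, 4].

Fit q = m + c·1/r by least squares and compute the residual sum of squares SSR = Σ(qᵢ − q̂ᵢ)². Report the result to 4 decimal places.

From the data, Σ1 = 6, Σ1/r = 37/360, Σ1/r·1/r = 282409/129600.
For Aᵀq: Σq = 9, Σ1/r·q = -1913/360.
So AᵀA·[m, c]ᵀ = Aᵀq: [[6, 37/360]; [37/360, 282409/129600]]·[m, c]ᵀ = [9, -1913/360]ᵀ.
det = 6·(282409/129600) − (37/360)² = 338617/25920.
m = (9·(282409/129600) − (37/360)·(-1913/360))/(338617/25920) = 2612462/1693085; c = (6·(-1913/360) − (37/360)·9)/(338617/25920) = -850392/338617.
Residuals: -2336697/1693085, -1785167/1693085, -3439757/1693085, -13797/338617, 2998288/1693085, 4632318/1693085; SSR = 30082224/1693085.

SSR = 17.7677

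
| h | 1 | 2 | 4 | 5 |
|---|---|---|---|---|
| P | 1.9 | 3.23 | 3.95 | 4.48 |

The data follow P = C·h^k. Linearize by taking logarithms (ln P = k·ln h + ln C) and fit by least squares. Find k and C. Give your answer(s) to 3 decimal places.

k = 0.508, C = 2.021

Linearized form: ln P = k·ln h + ln C. From the 4 transformed points,
Σln h = 3.6889, Σ(ln h)² = 4.9926, Σln P = 4.6877, Σln h·ln P = 5.1306.
Equations: 4.9926·k + 3.6889·ln C = 5.1306;  3.6889·k + 4·ln C = 4.6877.
Slope k = (n·Σln h·ln P − Σln h·Σln P)/(n·Σ(ln h)² − (Σln h)²) = (4·5.1306 − 3.6889·4.6877)/6.3624 = 0.50771; ln C = (Σln P − k·Σln h)/n = 0.70370, so C = exp(0.70370) = 2.02122.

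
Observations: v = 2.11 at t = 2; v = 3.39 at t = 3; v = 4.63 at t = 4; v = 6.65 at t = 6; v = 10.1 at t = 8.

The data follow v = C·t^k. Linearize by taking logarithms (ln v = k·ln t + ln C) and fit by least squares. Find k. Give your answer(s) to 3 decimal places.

With ln vᵢ as the transformed response and ln tᵢ as the regressor:
Over the data: Σln t = 7.0493, Σ(ln t)² = 11.1437, Σln v = 7.7072, Σln t·ln v = 12.1868.
Normal system: [[11.1437, 7.0493]; [7.0493, 5]]·[k, ln C]ᵀ = [12.1868, 7.7072]ᵀ.
Δ = 11.1437·5 − (7.0493)² = 6.0265; k = (12.1868·5 − 7.0493·7.7072)/6.0265 = 1.09583, ln C = (11.1437·7.7072 − 7.0493·12.1868)/6.0265 = -0.00351.

k = 1.096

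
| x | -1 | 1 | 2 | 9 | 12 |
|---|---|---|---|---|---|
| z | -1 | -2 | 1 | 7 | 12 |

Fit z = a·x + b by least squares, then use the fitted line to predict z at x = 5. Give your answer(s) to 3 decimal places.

ẑ = 3.815

Entries of MᵀM: Σx·x = 231, Σx = 23, Σ1 = 5.
For Mᵀz: Σx·z = 208, Σz = 17.
Eliminating b: 5·(row 1) − 23·(row 2) gives 626·a = 5·208 − 23·17 = 649, so a = 649/626.
Then b = (17 − 23·(649/626))/5 = -857/626.
At x = 5: ẑ = (649/626)·(5) + (-857/626)·(1) = 1194/313.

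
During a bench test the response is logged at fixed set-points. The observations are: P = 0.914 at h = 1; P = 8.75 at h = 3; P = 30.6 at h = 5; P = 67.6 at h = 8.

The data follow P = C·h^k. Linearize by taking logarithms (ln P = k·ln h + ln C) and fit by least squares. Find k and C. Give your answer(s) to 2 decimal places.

k = 2.10, C = 0.92

Taking logs, ln P = k·ln h + ln C, so regress ln P on ln h.
Σln h = 4.7875, Σ(ln h)² = 8.1213, Σln P = 9.7137, Σln h·ln P = 16.6508.
Equations: 8.1213·k + 4.7875·ln C = 16.6508;  4.7875·k + 4·ln C = 9.7137.
Solving (det = 9.5652): k = 2.10124, ln C = -0.08648, so C = exp(-0.08648) = 0.91716.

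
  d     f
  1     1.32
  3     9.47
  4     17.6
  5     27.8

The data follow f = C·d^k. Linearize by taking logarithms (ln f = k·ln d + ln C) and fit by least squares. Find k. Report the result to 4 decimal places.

k = 1.8799

Linearized form: ln f = k·ln d + ln C. From the 4 transformed points,
Σln d = 4.0943, Σ(ln d)² = 5.7191, Σln f = 8.7187, Σln d·ln f = 11.7970.
Equations: 5.7191·k + 4.0943·ln C = 11.7970;  4.0943·k + 4·ln C = 8.7187.
Solving (det = 6.1125): k = 1.87986, ln C = 0.25548.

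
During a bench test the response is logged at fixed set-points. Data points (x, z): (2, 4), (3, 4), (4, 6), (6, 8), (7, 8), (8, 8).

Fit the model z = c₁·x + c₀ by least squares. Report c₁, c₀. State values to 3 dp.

Setting ∂/∂c₁ … = 0 gives: 178·c₁ + 30·c₀ = 212;  30·c₁ + 6·c₀ = 38.
(Σx·x = 178, Σx = 30, Σ1 = 6, Σx·z = 212, Σz = 38.)
Eliminating c₀: 6·(row 1) − 30·(row 2) gives 168·c₁ = 6·212 − 30·38 = 132, so c₁ = 11/14.
Then c₀ = (38 − 30·(11/14))/6 = 101/42.

c₁ = 0.786, c₀ = 2.405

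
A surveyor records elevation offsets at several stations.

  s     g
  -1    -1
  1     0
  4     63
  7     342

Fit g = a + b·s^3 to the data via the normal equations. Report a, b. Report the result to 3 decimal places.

The normal equations are: 4·a + 407·b = 404;  407·a + 121747·b = 121339.
(Σ1 = 4, Σs^3 = 407, Σs^3·s^3 = 121747, Σg = 404, Σs^3·g = 121339.)
Eliminating b: 121747·(row 1) − 407·(row 2) gives 321339·a = 121747·404 − 407·121339 = -199185, so a = -66395/107113.
Then b = (121339 − 407·(-66395/107113))/121747 = 106976/107113.

a = -0.620, b = 0.999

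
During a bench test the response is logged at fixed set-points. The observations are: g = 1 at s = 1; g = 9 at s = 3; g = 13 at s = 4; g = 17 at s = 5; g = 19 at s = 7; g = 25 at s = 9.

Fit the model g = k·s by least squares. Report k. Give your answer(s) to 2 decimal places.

From the data, Σs·s = 181.
Moment sums: Σs·g = 523.
Hence k = 523 / 181 ≈ 2.8895.

k = 2.89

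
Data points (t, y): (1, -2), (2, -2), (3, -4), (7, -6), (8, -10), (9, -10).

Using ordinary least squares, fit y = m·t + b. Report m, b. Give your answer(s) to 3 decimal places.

m = -1.034, b = -0.494

AᵀA·[m, b]ᵀ = Aᵀy reads: 208·m + 30·b = -230;  30·m + 6·b = -34.
Determinant 208·6 − 30² = 348.
m = ((-230)·6 − 30·(-34))/348 = -30/29; b = (208·(-34) − 30·(-230))/348 = -43/87.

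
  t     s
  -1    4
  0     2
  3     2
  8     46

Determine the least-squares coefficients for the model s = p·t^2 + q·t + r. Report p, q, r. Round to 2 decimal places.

Sums needed: Σt^2·t^2 = 4178, Σt^2·t = 538, Σt^2 = 74, Σt·t = 74, Σt = 10, Σ1 = 4.
Moment sums: Σt^2·s = 2966, Σt·s = 370, Σs = 54.
Normal equations: [[4178, 538, 74]; [538, 74, 10]; [74, 10, 4]]·[p, q, r]ᵀ = [2966, 370, 54]ᵀ.
Inverting the 3×3 Gram matrix, [p, q, r]ᵀ = [373/362, -951/362, 182/181]ᵀ.

p = 1.03, q = -2.63, r = 1.01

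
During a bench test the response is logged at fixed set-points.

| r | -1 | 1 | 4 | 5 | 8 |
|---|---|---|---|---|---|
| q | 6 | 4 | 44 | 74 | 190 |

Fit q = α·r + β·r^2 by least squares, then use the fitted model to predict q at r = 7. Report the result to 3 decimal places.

Normal-equation sums: Σr·r = 107, Σr·r^2 = 701, Σr^2·r^2 = 4979.
Moment sums: Σr·q = 2064, Σr^2·q = 14724.
Eliminating β: 4979·(row 1) − 701·(row 2) gives 41352·α = 4979·2064 − 701·14724 = -44868, so α = -3739/3446.
Then β = (14724 − 701·(-3739/3446))/4979 = 10717/3446.
At r = 7: q̂ = (-3739/3446)·(7) + (10717/3446)·(49) = 249480/1723.

q̂ = 144.794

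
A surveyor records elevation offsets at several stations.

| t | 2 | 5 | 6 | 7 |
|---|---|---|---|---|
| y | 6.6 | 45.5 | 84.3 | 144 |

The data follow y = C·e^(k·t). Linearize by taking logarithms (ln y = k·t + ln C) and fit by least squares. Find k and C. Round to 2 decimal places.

k = 0.62, C = 1.95

Linearized form: ln y = k·t + ln C. From the 4 transformed points,
AᵀA = [[114.0000, 20.0000]; [20.0000, 4]], rhs = [84.2577, 15.1090]ᵀ  (here Σt = 20.0000, Σ(t)² = 114.0000, Σln y = 15.1090, Σt·ln y = 84.2577).
Slope k = (n·Σt·ln y − Σt·Σln y)/(n·Σ(t)² − (Σt)²) = (4·84.2577 − 20.0000·15.1090)/56.0000 = 0.62234; ln C = (Σln y − k·Σt)/n = 0.66553, so C = exp(0.66553) = 1.94552.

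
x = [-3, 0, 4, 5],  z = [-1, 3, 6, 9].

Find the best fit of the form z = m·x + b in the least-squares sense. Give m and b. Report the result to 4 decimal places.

From the data, Σx·x = 50, Σx = 6, Σ1 = 4.
Right-hand side: Σx·z = 72, Σz = 17.
So MᵀM·[m, b]ᵀ = Mᵀz: [[50, 6]; [6, 4]]·[m, b]ᵀ = [72, 17]ᵀ.
Δ = 50·4 − 6² = 164.
m = (72·4 − 6·17)/164 = 93/82; b = (50·17 − 6·72)/164 = 209/82.

m = 1.1341, b = 2.5488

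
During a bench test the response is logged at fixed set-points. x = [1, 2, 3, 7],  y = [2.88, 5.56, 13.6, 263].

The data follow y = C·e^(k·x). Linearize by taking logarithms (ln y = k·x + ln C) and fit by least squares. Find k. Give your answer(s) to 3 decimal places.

k = 0.758

Let Y = ln y. Fitting Y = k·x + ln C by least squares:
Σx = 13.0000, Σ(x)² = 63.0000, Σln y = 10.9556, Σx·ln y = 51.3243.
Equations: 63.0000·k + 13.0000·ln C = 51.3243;  13.0000·k + 4·ln C = 10.9556.
Δ = 63.0000·4 − (13.0000)² = 83.0000; k = (51.3243·4 − 13.0000·10.9556)/83.0000 = 0.75752, ln C = (63.0000·10.9556 − 13.0000·51.3243)/83.0000 = 0.27696.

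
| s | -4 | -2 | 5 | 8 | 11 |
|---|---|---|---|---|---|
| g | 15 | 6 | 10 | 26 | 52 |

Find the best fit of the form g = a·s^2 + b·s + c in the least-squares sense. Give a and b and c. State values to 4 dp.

Forming AᵀA = [[19634, 1896, 230]; [1896, 230, 18]; [230, 18, 5]] and Aᵀg = [8470, 758, 109]ᵀ gives AᵀA·[a, b, c]ᵀ = Aᵀg.
Inverting the 3×3 Gram matrix, [a, b, c]ᵀ = [75196/147957, -52898/49319, 337745/147957]ᵀ.

a = 0.5082, b = -1.0726, c = 2.2827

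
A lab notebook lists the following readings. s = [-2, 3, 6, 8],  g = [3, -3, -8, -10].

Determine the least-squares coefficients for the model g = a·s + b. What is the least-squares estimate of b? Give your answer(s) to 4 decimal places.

b = 0.4890

Normal-equation sums: Σs·s = 113, Σs = 15, Σ1 = 4.
Moment sums: Σs·g = -143, Σg = -18.
Normal equations: [[113, 15]; [15, 4]]·[a, b]ᵀ = [-143, -18]ᵀ.
det = 113·4 − 15² = 227.
a = ((-143)·4 − 15·(-18))/227 = -302/227; b = (113·(-18) − 15·(-143))/227 = 111/227.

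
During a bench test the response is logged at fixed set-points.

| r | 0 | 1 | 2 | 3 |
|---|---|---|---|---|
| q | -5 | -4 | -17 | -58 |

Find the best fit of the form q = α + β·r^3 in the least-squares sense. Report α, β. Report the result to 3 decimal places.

Setting ∂/∂α … = 0 gives: 4·α + 36·β = -84;  36·α + 794·β = -1706.
(Σ1 = 4, Σr^3 = 36, Σr^3·r^3 = 794, Σq = -84, Σr^3·q = -1706.)
det = 4·794 − 36² = 1880.
α = ((-84)·794 − 36·(-1706))/1880 = -132/47; β = (4·(-1706) − 36·(-84))/1880 = -95/47.

α = -2.809, β = -2.021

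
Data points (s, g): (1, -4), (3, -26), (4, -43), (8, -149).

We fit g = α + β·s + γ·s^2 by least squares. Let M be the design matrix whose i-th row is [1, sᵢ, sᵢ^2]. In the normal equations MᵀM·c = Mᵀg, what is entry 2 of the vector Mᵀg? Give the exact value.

-1446

Entry 2 ↔ basis s, so (Mᵀg)_{2} = Σᵢ (s)·gᵢ = (1)·(-4) + (3)·(-26) + (4)·(-43) + (8)·(-149) = -1446.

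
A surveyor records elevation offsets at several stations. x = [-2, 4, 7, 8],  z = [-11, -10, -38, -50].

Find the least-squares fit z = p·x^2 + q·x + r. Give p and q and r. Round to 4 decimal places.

Sums needed: Σx^2·x^2 = 6769, Σx^2·x = 911, Σx^2 = 133, Σx·x = 133, Σx = 17, Σ1 = 4.
Right-hand side: Σx^2·z = -5266, Σx·z = -684, Σz = -109.
So MᵀM·[p, q, r]ᵀ = Mᵀz: [[6769, 911, 133]; [911, 133, 17]; [133, 17, 4]]·[p, q, r]ᵀ = [-5266, -684, -109]ᵀ.
Inverting the 3×3 Gram matrix, [p, q, r]ᵀ = [-3902/3837, 2755/1279, -9943/3837]ᵀ.

p = -1.0169, q = 2.1540, r = -2.5913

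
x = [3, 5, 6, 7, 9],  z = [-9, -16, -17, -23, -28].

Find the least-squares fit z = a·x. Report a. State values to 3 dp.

a = -3.110

The normal system AᵀA·[a]ᵀ = Aᵀz is [[200]]·[a]ᵀ = [-622]ᵀ.
a = (-622)/200 = -3.11.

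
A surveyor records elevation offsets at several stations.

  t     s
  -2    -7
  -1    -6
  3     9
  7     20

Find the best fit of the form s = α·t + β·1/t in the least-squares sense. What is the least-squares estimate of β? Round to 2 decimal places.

Setting ∂/∂α … = 0 gives: 63·α + 4·β = 187;  4·α + (2437/1764)·β = 215/14.
det = 63·(2437/1764) − 4² = 1989/28.
α = (187·(2437/1764) − 4·(215/14))/(1989/28) = 347359/125307; β = (63·(215/14) − 4·187)/(1989/28) = 6146/1989.

β = 3.09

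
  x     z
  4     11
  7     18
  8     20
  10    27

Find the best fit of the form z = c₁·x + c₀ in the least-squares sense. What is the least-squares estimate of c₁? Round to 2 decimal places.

c₁ = 2.61

The normal equations are: 229·c₁ + 29·c₀ = 600;  29·c₁ + 4·c₀ = 76.
Determinant 229·4 − 29² = 75.
c₁ = (600·4 − 29·76)/75 = 196/75; c₀ = (229·76 − 29·600)/75 = 4/75.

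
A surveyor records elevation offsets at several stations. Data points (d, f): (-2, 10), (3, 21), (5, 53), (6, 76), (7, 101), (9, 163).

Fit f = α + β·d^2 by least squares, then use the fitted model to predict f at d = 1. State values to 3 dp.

Setting ∂/∂α … = 0 gives: 6·α + 204·β = 424;  204·α + 10980·β = 22442.
(Σ1 = 6, Σd^2 = 204, Σd^2·d^2 = 10980, Σf = 424, Σd^2·f = 22442.)
det = 6·10980 − 204² = 24264.
α = (424·10980 − 204·22442)/24264 = 3223/1011; β = (6·22442 − 204·424)/24264 = 4013/2022.
At d = 1: f̂ = (3223/1011)·(1) + (4013/2022)·(1) = 10459/2022.

f̂ = 5.173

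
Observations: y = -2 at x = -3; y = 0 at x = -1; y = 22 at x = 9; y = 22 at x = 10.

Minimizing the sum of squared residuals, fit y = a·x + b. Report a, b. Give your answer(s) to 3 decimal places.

a = 1.978, b = 3.083

The normal equations are: 191·a + 15·b = 424;  15·a + 4·b = 42.
(Σx·x = 191, Σx = 15, Σ1 = 4, Σx·y = 424, Σy = 42.)
Eliminating b: 4·(row 1) − 15·(row 2) gives 539·a = 4·424 − 15·42 = 1066, so a = 1066/539.
Then b = (42 − 15·(1066/539))/4 = 1662/539.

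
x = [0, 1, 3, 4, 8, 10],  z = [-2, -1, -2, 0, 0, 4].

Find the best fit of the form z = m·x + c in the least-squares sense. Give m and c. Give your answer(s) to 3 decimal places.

m = 0.483, c = -2.259

Normal-equation sums: Σx·x = 190, Σx = 26, Σ1 = 6.
Moment sums: Σx·z = 33, Σz = -1.
det = 190·6 − 26² = 464.
m = (33·6 − 26·(-1))/464 = 14/29; c = (190·(-1) − 26·33)/464 = -131/58.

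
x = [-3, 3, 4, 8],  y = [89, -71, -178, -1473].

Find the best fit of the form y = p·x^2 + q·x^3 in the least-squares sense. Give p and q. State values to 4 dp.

p = 0.9113, q = -2.9910

Setting ∂/∂p … = 0 gives: 4514·p + 33792·q = -96958;  33792·p + 267698·q = -769888.
(Σx^2·x^2 = 4514, Σx^2·x^3 = 33792, Σx^3·x^3 = 267698, Σx^2·y = -96958, Σx^3·y = -769888.)
Eliminating q: 267698·(row 1) − 33792·(row 2) gives 66489508·p = 267698·(-96958) − 33792·(-769888) = 60592612, so p = 15148153/16622377.
Then q = ((-769888) − 33792·(15148153/16622377))/267698 = -49717424/16622377.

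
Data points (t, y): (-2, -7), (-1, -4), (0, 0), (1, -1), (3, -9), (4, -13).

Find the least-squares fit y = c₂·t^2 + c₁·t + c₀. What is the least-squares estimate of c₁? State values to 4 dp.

c₁ = 0.9214

Sums needed: Σt^2·t^2 = 355, Σt^2·t = 83, Σt^2 = 31, Σt·t = 31, Σt = 5, Σ1 = 6.
Moment sums: Σt^2·y = -322, Σt·y = -62, Σy = -34.
XᵀX·[c₂, c₁, c₀]ᵀ = Xᵀy becomes [[355, 83, 31]; [83, 31, 5]; [31, 5, 6]]·[c₂, c₁, c₀]ᵀ = [-322, -62, -34]ᵀ.
Row-reducing yields c₂ = -143/140, c₁ = 129/140, c₀ = -81/70.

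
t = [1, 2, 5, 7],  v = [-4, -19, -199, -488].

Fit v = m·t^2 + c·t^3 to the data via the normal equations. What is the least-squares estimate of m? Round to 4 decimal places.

AᵀA·[m, c]ᵀ = Aᵀv reads: 3043·m + 19965·c = -28967;  19965·m + 133339·c = -192415.
Eliminating c: 133339·(row 1) − 19965·(row 2) gives 7149352·m = 133339·(-28967) − 19965·(-192415) = -20865338, so m = -10432669/3574676.
Then c = ((-192415) − 19965·(-10432669/3574676))/133339 = -3596345/3574676.

m = -2.9185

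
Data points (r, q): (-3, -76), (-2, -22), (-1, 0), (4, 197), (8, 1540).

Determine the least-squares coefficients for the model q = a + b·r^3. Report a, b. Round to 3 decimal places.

Forming XᵀX = [[5, 540]; [540, 267034]] and Xᵀq = [1639, 803316]ᵀ gives XᵀX·[a, b]ᵀ = Xᵀq.
Eliminating b: 267034·(row 1) − 540·(row 2) gives 1043570·a = 267034·1639 − 540·803316 = 3878086, so a = 1939043/521785.
Then b = (803316 − 540·(1939043/521785))/267034 = 313152/104357.

a = 3.716, b = 3.001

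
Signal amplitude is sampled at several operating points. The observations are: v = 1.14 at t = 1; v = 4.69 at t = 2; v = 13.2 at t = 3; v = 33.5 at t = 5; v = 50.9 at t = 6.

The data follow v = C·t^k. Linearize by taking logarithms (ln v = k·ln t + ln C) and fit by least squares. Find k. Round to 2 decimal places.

k = 2.12

Let Y = ln v. Fitting Y = k·ln t + ln C by least squares:
AᵀA = [[7.4881, 5.1930]; [5.1930, 5]], rhs = [16.5989, 11.6981]ᵀ  (here Σln t = 5.1930, Σ(ln t)² = 7.4881, Σln v = 11.6981, Σln t·ln v = 16.5989).
Solving (det = 10.4737): k = 2.12405, ln C = 0.13360.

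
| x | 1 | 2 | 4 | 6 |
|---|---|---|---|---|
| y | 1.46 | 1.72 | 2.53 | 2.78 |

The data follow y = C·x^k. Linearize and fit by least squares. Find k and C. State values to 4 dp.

Linearized form: ln y = k·ln x + ln C. From the 4 transformed points,
XᵀX = [[5.6127, 3.8712]; [3.8712, 4]], rhs = [3.4947, 2.8714]ᵀ  (here Σln x = 3.8712, Σ(ln x)² = 5.6127, Σln y = 2.8714, Σln x·ln y = 3.4947).
Solving (det = 7.4645): k = 0.38353, ln C = 0.34668, so C = exp(0.34668) = 1.41436.

k = 0.3835, C = 1.4144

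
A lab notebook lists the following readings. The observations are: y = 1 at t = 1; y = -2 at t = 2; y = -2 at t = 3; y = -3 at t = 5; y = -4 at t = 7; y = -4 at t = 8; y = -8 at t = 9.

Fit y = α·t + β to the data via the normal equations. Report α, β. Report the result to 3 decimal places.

α = -0.793, β = 0.823

Compute the Gram sums: Σt·t = 233, Σt = 35, Σ1 = 7.
Moment sums: Σt·y = -156, Σy = -22.
So XᵀX·[α, β]ᵀ = Xᵀy: [[233, 35]; [35, 7]]·[α, β]ᵀ = [-156, -22]ᵀ.
Eliminating β: 7·(row 1) − 35·(row 2) gives 406·α = 7·(-156) − 35·(-22) = -322, so α = -23/29.
Then β = ((-22) − 35·(-23/29))/7 = 167/203.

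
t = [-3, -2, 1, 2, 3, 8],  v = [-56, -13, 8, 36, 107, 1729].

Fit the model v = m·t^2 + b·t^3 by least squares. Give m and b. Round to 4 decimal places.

From the data, Σt^2·t^2 = 4291, Σt^2·t^3 = 32769, Σt^3·t^3 = 263731.
Moment sums: Σt^2·v = 111215, Σt^3·v = 890049.
So MᵀM·[m, b]ᵀ = Mᵀv: [[4291, 32769]; [32769, 263731]]·[m, b]ᵀ = [111215, 890049]ᵀ.
Eliminating b: 263731·(row 1) − 32769·(row 2) gives 57862360·m = 263731·111215 − 32769·890049 = 164827484, so m = 41206871/14465590.
Then b = (890049 − 32769·(41206871/14465590))/263731 = 43698981/14465590.

m = 2.8486, b = 3.0209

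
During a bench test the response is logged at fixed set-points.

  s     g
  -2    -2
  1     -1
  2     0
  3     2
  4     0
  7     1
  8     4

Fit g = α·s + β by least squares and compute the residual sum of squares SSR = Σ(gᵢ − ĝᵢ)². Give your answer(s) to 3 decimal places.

SSR = 6.704

From the data, Σs·s = 147, Σs = 23, Σ1 = 7.
Right-hand side: Σs·g = 48, Σg = 4.
Normal equations: [[147, 23]; [23, 7]]·[α, β]ᵀ = [48, 4]ᵀ.
Δ = 147·7 − 23² = 500.
α = (48·7 − 23·4)/500 = 61/125; β = (147·4 − 23·48)/500 = -129/125.
Residuals: 1/125, -57/125, 7/125, 196/125, -23/25, -173/125, 141/125; SSR = 838/125.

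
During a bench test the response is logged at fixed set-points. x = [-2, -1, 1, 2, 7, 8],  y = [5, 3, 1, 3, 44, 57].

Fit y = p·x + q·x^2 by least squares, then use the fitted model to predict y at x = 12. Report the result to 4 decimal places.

Entries of MᵀM: Σx·x = 123, Σx·x^2 = 855, Σx^2·x^2 = 6531.
For Mᵀy: Σx·y = 758, Σx^2·y = 5840.
Normal equations: [[123, 855]; [855, 6531]]·[p, q]ᵀ = [758, 5840]ᵀ.
Eliminating q: 6531·(row 1) − 855·(row 2) gives 72288·p = 6531·758 − 855·5840 = -42702, so p = -7117/12048.
Then q = (5840 − 855·(-7117/12048))/6531 = 11705/12048.
At x = 12: ŷ = (-7117/12048)·(12) + (11705/12048)·(144) = 133343/1004.

ŷ = 132.8118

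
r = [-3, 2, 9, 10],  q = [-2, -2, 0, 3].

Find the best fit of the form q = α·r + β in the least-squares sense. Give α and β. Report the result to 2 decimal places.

α = 0.32, β = -1.70

Compute the Gram sums: Σr·r = 194, Σr = 18, Σ1 = 4.
Right-hand side: Σr·q = 32, Σq = -1.
So XᵀX·[α, β]ᵀ = Xᵀq: [[194, 18]; [18, 4]]·[α, β]ᵀ = [32, -1]ᵀ.
Eliminating β: 4·(row 1) − 18·(row 2) gives 452·α = 4·32 − 18·(-1) = 146, so α = 73/226.
Then β = ((-1) − 18·(73/226))/4 = -385/226.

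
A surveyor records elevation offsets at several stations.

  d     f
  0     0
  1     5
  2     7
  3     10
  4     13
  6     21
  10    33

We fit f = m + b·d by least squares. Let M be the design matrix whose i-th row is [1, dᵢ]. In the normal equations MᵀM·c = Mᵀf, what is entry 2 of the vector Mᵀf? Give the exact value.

557

Entry 2 ↔ basis d, so (Mᵀf)_{2} = Σᵢ (d)·fᵢ = (0)·(0) + (1)·(5) + (2)·(7) + (3)·(10) + (4)·(13) + (6)·(21) + (10)·(33) = 557.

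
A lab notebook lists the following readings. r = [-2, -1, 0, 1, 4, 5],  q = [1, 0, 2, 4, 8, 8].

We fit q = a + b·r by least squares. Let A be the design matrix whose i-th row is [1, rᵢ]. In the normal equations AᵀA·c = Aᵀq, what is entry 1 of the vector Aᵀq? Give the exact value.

Entry 1 ↔ basis 1, so (Aᵀq)_{1} = Σᵢ qᵢ = (1)·(1) + (1)·(0) + (1)·(2) + (1)·(4) + (1)·(8) + (1)·(8) = 23.

23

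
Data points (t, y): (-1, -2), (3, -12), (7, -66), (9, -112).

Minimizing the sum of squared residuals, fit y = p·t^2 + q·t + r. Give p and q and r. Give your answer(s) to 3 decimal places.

Compute the Gram sums: Σt^2·t^2 = 9044, Σt^2·t = 1098, Σt^2 = 140, Σt·t = 140, Σt = 18, Σ1 = 4.
Right-hand side: Σt^2·y = -12416, Σt·y = -1504, Σy = -192.
So XᵀX·[p, q, r]ᵀ = Xᵀy: [[9044, 1098, 140]; [1098, 140, 18]; [140, 18, 4]]·[p, q, r]ᵀ = [-12416, -1504, -192]ᵀ.
Inverting the 3×3 Gram matrix, [p, q, r]ᵀ = [-571/398, 106/199, -73/398]ᵀ.

p = -1.435, q = 0.533, r = -0.183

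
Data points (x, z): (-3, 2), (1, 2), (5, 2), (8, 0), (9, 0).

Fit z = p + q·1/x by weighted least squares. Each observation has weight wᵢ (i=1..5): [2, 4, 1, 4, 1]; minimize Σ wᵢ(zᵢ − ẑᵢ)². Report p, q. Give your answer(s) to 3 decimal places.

p = 0.901, q = 0.768

Sums needed: Σwᵢ·1 = 12, Σwᵢ·1/x = 373/90, Σwᵢ·1/x·1/x = 140521/32400.
And Σwᵢ·z = 14, Σwᵢ·1/x·z = 106/15.
Normal equations: [[12, 373/90]; [373/90, 140521/32400]]·[p, q]ᵀ = [14, 106/15]ᵀ.
Δ = 12·(140521/32400) − (373/90)² = 141217/4050.
p = (14·(140521/32400) − (373/90)·(106/15))/(141217/4050) = 509191/564868; q = (12·(106/15) − (373/90)·14)/(141217/4050) = 108450/141217.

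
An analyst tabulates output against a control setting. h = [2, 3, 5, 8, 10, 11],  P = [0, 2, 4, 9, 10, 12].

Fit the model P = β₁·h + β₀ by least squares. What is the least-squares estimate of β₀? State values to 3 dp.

Entries of AᵀA: Σh·h = 323, Σh = 39, Σ1 = 6.
Moment sums: Σh·P = 330, ΣP = 37.
Eliminating β₀: 6·(row 1) − 39·(row 2) gives 417·β₁ = 6·330 − 39·37 = 537, so β₁ = 179/139.
Then β₀ = (37 − 39·(179/139))/6 = -919/417.

β₀ = -2.204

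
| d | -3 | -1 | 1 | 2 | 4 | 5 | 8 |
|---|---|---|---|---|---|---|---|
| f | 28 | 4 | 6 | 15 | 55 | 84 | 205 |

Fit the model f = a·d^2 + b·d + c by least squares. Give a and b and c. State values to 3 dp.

Sums needed: Σd^2·d^2 = 5076, Σd^2·d = 682, Σd^2 = 120, Σd·d = 120, Σd = 16, Σ1 = 7.
Right-hand side: Σd^2·f = 16422, Σd·f = 2228, Σf = 397.
Normal equations: [[5076, 682, 120]; [682, 120, 16]; [120, 16, 7]]·[a, b, c]ᵀ = [16422, 2228, 397]ᵀ.
Row-reducing yields a = 461750/149849, b = 115359/149849, c = 319187/149849.

a = 3.081, b = 0.770, c = 2.130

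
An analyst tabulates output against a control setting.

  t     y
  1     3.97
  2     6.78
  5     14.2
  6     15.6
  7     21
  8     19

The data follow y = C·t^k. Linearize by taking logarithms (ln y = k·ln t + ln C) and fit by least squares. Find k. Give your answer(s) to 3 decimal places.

k = 0.793

Let Y = ln y. Fitting Y = k·ln t + ln C by least squares:
Σln t = 8.1197, Σ(ln t)² = 14.3918, Σln y = 14.6822, Σln t·ln y = 22.5665.
Equations: 14.3918·k + 8.1197·ln C = 22.5665;  8.1197·k + 6·ln C = 14.6822.
Δ = 14.3918·6 − (8.1197)² = 20.4213; k = (22.5665·6 − 8.1197·14.6822)/20.4213 = 0.79250, ln C = (14.3918·14.6822 − 8.1197·22.5665)/20.4213 = 1.37456.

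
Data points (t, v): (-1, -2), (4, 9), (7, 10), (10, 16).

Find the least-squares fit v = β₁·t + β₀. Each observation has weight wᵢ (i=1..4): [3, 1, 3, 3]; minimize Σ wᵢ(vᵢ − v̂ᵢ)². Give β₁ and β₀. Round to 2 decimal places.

β₁ = 1.59, β₀ = -0.16

The normal system MᵀWM·[β₁, β₀]ᵀ = MᵀWv is [[466, 52]; [52, 10]]·[β₁, β₀]ᵀ = [732, 81]ᵀ.
Determinant 466·10 − 52² = 1956.
β₁ = (732·10 − 52·81)/1956 = 259/163; β₀ = (466·81 − 52·732)/1956 = -53/326.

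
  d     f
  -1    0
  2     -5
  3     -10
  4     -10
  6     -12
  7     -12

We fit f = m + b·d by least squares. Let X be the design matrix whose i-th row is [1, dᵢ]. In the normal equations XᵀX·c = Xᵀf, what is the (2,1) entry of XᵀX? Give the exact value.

Row 2 ↔ basis d, column 1 ↔ basis 1, so (XᵀX)_{2,1} = Σᵢ d = (-1)·(1) + (2)·(1) + (3)·(1) + (4)·(1) + (6)·(1) + (7)·(1) = 21.

21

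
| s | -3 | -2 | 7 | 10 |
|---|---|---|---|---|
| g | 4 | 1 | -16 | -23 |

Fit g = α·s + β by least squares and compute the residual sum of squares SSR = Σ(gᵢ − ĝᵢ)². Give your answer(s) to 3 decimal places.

Sums needed: Σs·s = 162, Σs = 12, Σ1 = 4.
And Σs·g = -356, Σg = -34.
det = 162·4 − 12² = 504.
α = ((-356)·4 − 12·(-34))/504 = -127/63; β = (162·(-34) − 12·(-356))/504 = -103/42.
Residuals: 17/42, -73/126, 71/126, -7/18; SSR = 61/63.

SSR = 0.968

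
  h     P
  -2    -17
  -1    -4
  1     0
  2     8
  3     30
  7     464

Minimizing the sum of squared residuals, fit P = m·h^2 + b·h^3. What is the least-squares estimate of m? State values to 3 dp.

AᵀA·[m, b]ᵀ = AᵀP reads: 2516·m + 17050·b = 22966;  17050·m + 118508·b = 160166.
(Σh^2·h^2 = 2516, Σh^2·h^3 = 17050, Σh^3·h^3 = 118508, Σh^2·P = 22966, Σh^3·P = 160166.)
det = 2516·118508 − 17050² = 7463628.
m = (22966·118508 − 17050·160166)/7463628 = -254877/207323; b = (2516·160166 − 17050·22966)/7463628 = 316871/207323.

m = -1.229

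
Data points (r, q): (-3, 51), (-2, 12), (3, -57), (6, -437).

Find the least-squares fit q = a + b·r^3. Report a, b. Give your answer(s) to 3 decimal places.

Setting ∂/∂a … = 0 gives: 4·a + 208·b = -431;  208·a + 48178·b = -97404.
det = 4·48178 − 208² = 149448.
a = ((-431)·48178 − 208·(-97404))/149448 = -19411/5748; b = (4·(-97404) − 208·(-431))/149448 = -37496/18681.

a = -3.377, b = -2.007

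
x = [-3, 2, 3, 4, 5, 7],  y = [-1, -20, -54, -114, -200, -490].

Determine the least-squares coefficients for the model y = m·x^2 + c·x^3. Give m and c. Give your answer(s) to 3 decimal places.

Setting ∂/∂m … = 0 gives: 3460·m + 20988·c = -31409;  20988·m + 138892·c = -201957.
Δ = 3460·138892 − 20988² = 40070176.
m = ((-31409)·138892 − 20988·(-201957))/40070176 = -3868291/1252193; c = (3460·(-201957) − 20988·(-31409))/40070176 = -4944891/5008772.

m = -3.089, c = -0.987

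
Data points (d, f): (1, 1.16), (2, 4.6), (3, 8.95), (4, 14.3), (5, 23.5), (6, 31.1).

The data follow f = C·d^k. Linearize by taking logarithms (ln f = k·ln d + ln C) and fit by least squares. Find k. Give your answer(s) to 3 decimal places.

With ln fᵢ as the transformed response and ln dᵢ as the regressor:
XᵀX = [[9.4099, 6.5793]; [6.5793, 6]], rhs = [18.3931, 13.1206]ᵀ  (here Σln d = 6.5793, Σ(ln d)² = 9.4099, Σln f = 13.1206, Σln d·ln f = 18.3931).
Slope k = (n·Σln d·ln f − Σln d·Σln f)/(n·Σ(ln d)² − (Σln d)²) = (6·18.3931 − 6.5793·13.1206)/13.1729 = 1.82458; ln C = (Σln f − k·Σln d)/n = 0.18604.

k = 1.825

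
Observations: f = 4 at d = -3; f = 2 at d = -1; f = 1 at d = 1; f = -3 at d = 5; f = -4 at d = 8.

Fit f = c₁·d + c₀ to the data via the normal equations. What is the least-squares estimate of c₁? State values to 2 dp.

c₁ = -0.75

XᵀX·[c₁, c₀]ᵀ = Xᵀf reads: 100·c₁ + 10·c₀ = -60;  10·c₁ + 5·c₀ = 0.
(Σd·d = 100, Σd = 10, Σ1 = 5, Σd·f = -60, Σf = 0.)
det = 100·5 − 10² = 400.
c₁ = ((-60)·5 − 10·0)/400 = -3/4; c₀ = (100·0 − 10·(-60))/400 = 3/2.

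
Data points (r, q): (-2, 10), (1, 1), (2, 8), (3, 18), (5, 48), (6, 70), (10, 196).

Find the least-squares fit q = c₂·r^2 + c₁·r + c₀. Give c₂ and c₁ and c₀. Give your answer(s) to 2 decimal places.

Sums needed: Σr^2·r^2 = 12035, Σr^2·r = 1369, Σr^2 = 179, Σr·r = 179, Σr = 25, Σ1 = 7.
Right-hand side: Σr^2·q = 23555, Σr·q = 2671, Σq = 351.
So XᵀX·[c₂, c₁, c₀]ᵀ = Xᵀq: [[12035, 1369, 179]; [1369, 179, 25]; [179, 25, 7]]·[c₂, c₁, c₀]ᵀ = [23555, 2671, 351]ᵀ.
Inverting the 3×3 Gram matrix, [c₂, c₁, c₀]ᵀ = [79819/39836, -19845/39836, 6820/9959]ᵀ.

c₂ = 2.00, c₁ = -0.50, c₀ = 0.68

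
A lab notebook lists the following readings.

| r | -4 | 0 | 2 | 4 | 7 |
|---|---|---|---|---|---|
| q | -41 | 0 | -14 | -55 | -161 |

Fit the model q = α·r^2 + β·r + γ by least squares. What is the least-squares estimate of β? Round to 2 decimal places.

β = -1.72

Sums needed: Σr^2·r^2 = 2929, Σr^2·r = 351, Σr^2 = 85, Σr·r = 85, Σr = 9, Σ1 = 5.
Moment sums: Σr^2·q = -9481, Σr·q = -1211, Σq = -271.
XᵀX·[α, β, γ]ᵀ = Xᵀq becomes [[2929, 351, 85]; [351, 85, 9]; [85, 9, 5]]·[α, β, γ]ᵀ = [-9481, -1211, -271]ᵀ.
Solving the 3×3 system (Gaussian elimination) gives α = -240172/78619, β = -135221/78619, γ = 65172/78619.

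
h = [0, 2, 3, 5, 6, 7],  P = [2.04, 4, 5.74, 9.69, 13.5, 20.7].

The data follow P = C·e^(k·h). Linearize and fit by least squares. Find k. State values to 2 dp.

Let Y = ln P. Fitting Y = k·h + ln C by least squares:
Σh = 23.0000, Σ(h)² = 123.0000, Σln P = 11.7506, Σh·ln P = 56.1975.
Normal system: [[123.0000, 23.0000]; [23.0000, 6]]·[k, ln C]ᵀ = [56.1975, 11.7506]ᵀ.
Solving (det = 209.0000): k = 0.32020, ln C = 0.73102.

k = 0.32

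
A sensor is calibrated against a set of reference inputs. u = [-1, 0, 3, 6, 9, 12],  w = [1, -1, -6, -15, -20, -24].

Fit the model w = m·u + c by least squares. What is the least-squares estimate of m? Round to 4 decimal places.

m = -2.0089

Forming AᵀA = [[271, 29]; [29, 6]] and Aᵀw = [-577, -65]ᵀ gives AᵀA·[m, c]ᵀ = Aᵀw.
det = 271·6 − 29² = 785.
m = ((-577)·6 − 29·(-65))/785 = -1577/785; c = (271·(-65) − 29·(-577))/785 = -882/785.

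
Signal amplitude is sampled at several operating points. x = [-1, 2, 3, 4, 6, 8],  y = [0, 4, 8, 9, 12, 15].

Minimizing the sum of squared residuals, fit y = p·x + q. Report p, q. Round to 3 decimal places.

Normal-equation sums: Σx·x = 130, Σx = 22, Σ1 = 6.
For Mᵀy: Σx·y = 260, Σy = 48.
Δ = 130·6 − 22² = 296.
p = (260·6 − 22·48)/296 = 63/37; q = (130·48 − 22·260)/296 = 65/37.

p = 1.703, q = 1.757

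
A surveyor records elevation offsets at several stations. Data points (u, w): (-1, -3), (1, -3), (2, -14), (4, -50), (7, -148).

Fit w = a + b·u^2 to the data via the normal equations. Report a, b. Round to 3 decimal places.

Forming XᵀX = [[5, 71]; [71, 2675]] and Xᵀw = [-218, -8114]ᵀ gives XᵀX·[a, b]ᵀ = Xᵀw.
Eliminating b: 2675·(row 1) − 71·(row 2) gives 8334·a = 2675·(-218) − 71·(-8114) = -7056, so a = -392/463.
Then b = ((-8114) − 71·(-392/463))/2675 = -1394/463.

a = -0.847, b = -3.011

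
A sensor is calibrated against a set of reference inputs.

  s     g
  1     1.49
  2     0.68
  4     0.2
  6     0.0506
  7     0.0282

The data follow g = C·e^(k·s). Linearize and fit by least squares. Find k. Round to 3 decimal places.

k = -0.658

With ln gᵢ as the transformed response and sᵢ as the regressor:
XᵀX = [[106.0000, 20.0000]; [20.0000, 5]], rhs = [-49.6922, -8.1486]ᵀ  (here Σs = 20.0000, Σ(s)² = 106.0000, Σln g = -8.1486, Σs·ln g = -49.6922).
Slope k = (n·Σs·ln g − Σs·Σln g)/(n·Σ(s)² − (Σs)²) = (5·-49.6922 − 20.0000·-8.1486)/130.0000 = -0.65761; ln C = (Σln g − k·Σs)/n = 1.00074.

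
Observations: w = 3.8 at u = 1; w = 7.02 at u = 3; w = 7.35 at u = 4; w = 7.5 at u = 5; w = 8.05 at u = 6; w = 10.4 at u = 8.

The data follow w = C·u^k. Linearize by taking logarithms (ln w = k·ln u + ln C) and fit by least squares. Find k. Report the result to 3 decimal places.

Linearized form: ln w = k·ln u + ln C. From the 6 transformed points,
AᵀA = [[13.2535, 7.9655]; [7.9655, 6]], rhs = [16.7557, 11.7208]ᵀ  (here Σln u = 7.9655, Σ(ln u)² = 13.2535, Σln w = 11.7208, Σln u·ln w = 16.7557).
Slope k = (n·Σln u·ln w − Σln u·Σln w)/(n·Σ(ln u)² − (Σln u)²) = (6·16.7557 − 7.9655·11.7208)/16.0713 = 0.44622; ln C = (Σln w − k·Σln u)/n = 1.36108.

k = 0.446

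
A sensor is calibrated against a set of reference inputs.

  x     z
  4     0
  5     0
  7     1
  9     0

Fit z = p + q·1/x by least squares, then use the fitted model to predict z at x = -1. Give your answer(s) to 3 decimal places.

The normal system AᵀA·[p, q]ᵀ = Aᵀz is [[4, 887/1260]; [887/1260, 214729/1587600]]·[p, q]ᵀ = [1, 1/7]ᵀ.
det = 4·(214729/1587600) − (887/1260)² = 24049/529200.
p = (1·(214729/1587600) − (887/1260)·(1/7))/(24049/529200) = 55069/72147; q = (4·(1/7) − (887/1260)·1)/(24049/529200) = -70140/24049.
At x = -1: ẑ = (55069/72147)·(1) + (-70140/24049)·(-1) = 265489/72147.

ẑ = 3.680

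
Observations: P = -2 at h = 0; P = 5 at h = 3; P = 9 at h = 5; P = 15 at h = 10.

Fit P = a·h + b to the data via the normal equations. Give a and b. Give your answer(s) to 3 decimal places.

a = 1.670, b = -0.764

The normal system AᵀA·[a, b]ᵀ = AᵀP is [[134, 18]; [18, 4]]·[a, b]ᵀ = [210, 27]ᵀ.
Eliminating b: 4·(row 1) − 18·(row 2) gives 212·a = 4·210 − 18·27 = 354, so a = 177/106.
Then b = (27 − 18·(177/106))/4 = -81/106.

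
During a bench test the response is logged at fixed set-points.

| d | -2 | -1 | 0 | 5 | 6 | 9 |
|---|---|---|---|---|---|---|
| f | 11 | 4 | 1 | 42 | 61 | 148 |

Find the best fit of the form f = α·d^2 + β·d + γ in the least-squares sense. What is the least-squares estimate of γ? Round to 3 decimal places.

γ = 0.086

Normal-equation sums: Σd^2·d^2 = 8499, Σd^2·d = 1061, Σd^2 = 147, Σd·d = 147, Σd = 17, Σ1 = 6.
Right-hand side: Σd^2·f = 15282, Σd·f = 1882, Σf = 267.
So MᵀM·[α, β, γ]ᵀ = Mᵀf: [[8499, 1061, 147]; [1061, 147, 17]; [147, 17, 6]]·[α, β, γ]ᵀ = [15282, 1882, 267]ᵀ.
Solving the 3×3 system (Gaussian elimination) gives α = 34617/17164, β = -30279/17164, γ = 368/4291.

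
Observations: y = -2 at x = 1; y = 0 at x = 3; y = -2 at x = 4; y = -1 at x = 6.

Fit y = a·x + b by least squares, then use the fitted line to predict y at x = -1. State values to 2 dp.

ŷ = -1.77

Sums needed: Σx·x = 62, Σx = 14, Σ1 = 4.
Right-hand side: Σx·y = -16, Σy = -5.
det = 62·4 − 14² = 52.
a = ((-16)·4 − 14·(-5))/52 = 3/26; b = (62·(-5) − 14·(-16))/52 = -43/26.
At x = -1: ŷ = (3/26)·(-1) + (-43/26)·(1) = -23/13.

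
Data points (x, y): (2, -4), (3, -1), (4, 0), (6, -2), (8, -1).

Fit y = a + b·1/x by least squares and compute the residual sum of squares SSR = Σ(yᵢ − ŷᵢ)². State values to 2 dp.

Normal-equation sums: Σ1 = 5, Σ1/x = 11/8, Σ1/x·1/x = 269/576.
Moment sums: Σy = -8, Σ1/x·y = -67/24.
So AᵀA·[a, b]ᵀ = Aᵀy: [[5, 11/8]; [11/8, 269/576]]·[a, b]ᵀ = [-8, -67/24]ᵀ.
Eliminating b: (269/576)·(row 1) − (11/8)·(row 2) gives (4/9)·a = (269/576)·(-8) − (11/8)·(-67/24) = 59/576, so a = 59/256.
Then b = ((-67/24) − (11/8)·(59/256))/(269/576) = -213/32.
Residuals: -231/256, 253/256, 367/256, -287/256, -51/128; SSR = 1347/256.

SSR = 5.26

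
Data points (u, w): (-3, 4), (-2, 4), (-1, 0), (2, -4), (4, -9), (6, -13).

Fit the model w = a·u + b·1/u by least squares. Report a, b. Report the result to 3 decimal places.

Normal-equation sums: Σu·u = 70, Σu·1/u = 6, Σ1/u·1/u = 245/144.
Right-hand side: Σu·w = -142, Σ1/u·w = -39/4.
MᵀM·[a, b]ᵀ = Mᵀw becomes [[70, 6]; [6, 245/144]]·[a, b]ᵀ = [-142, -39/4]ᵀ.
Δ = 70·(245/144) − 6² = 5983/72.
a = ((-142)·(245/144) − 6·(-39/4))/(5983/72) = -13183/5983; b = (70·(-39/4) − 6·(-142))/(5983/72) = 12204/5983.

a = -2.203, b = 2.040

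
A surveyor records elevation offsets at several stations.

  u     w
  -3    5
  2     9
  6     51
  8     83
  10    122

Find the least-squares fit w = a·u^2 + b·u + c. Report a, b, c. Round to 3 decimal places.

a = 1.002, b = 2.055, c = 1.859

XᵀX·[a, b, c]ᵀ = Xᵀw reads: 15489·a + 1709·b + 213·c = 19429;  1709·a + 213·b + 23·c = 2193;  213·a + 23·b + 5·c = 270.
(Σu^2·u^2 = 15489, Σu^2·u = 1709, Σu^2 = 213, Σu·u = 213, Σu = 23, Σ1 = 5, Σu^2·w = 19429, Σu·w = 2193, Σw = 270.)
Row-reducing yields a = 390763/389942, b = 801217/389942, c = 51769/27853.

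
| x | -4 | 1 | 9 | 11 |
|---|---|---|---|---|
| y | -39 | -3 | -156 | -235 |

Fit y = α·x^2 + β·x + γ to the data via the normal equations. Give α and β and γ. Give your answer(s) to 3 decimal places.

α = -2.027, β = 1.132, γ = -2.054

Entries of AᵀA: Σx^2·x^2 = 21459, Σx^2·x = 1997, Σx^2 = 219, Σx·x = 219, Σx = 17, Σ1 = 4.
Right-hand side: Σx^2·y = -41698, Σx·y = -3836, Σy = -433.
AᵀA·[α, β, γ]ᵀ = Aᵀy becomes [[21459, 1997, 219]; [1997, 219, 17]; [219, 17, 4]]·[α, β, γ]ᵀ = [-41698, -3836, -433]ᵀ.
Row-reducing yields α = -204899/101060, β = 22873/20212, γ = -1674/815.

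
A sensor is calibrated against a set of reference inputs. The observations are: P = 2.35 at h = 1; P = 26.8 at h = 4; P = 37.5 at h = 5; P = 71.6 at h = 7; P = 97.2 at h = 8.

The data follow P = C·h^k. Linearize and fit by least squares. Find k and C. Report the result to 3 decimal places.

Linearized form: ln P = k·ln h + ln C. From the 5 transformed points,
Σln h = 7.0211, Σ(ln h)² = 12.6227, Σln P = 16.6150, Σln h·ln P = 28.2201.
Normal system: [[12.6227, 7.0211]; [7.0211, 5]]·[k, ln C]ᵀ = [28.2201, 16.6150]ᵀ.
Δ = 12.6227·5 − (7.0211)² = 13.8181; k = (28.2201·5 − 7.0211·16.6150)/13.8181 = 1.76907, ln C = (12.6227·16.6150 − 7.0211·28.2201)/13.8181 = 0.83885, so C = exp(0.83885) = 2.31369.

k = 1.769, C = 2.314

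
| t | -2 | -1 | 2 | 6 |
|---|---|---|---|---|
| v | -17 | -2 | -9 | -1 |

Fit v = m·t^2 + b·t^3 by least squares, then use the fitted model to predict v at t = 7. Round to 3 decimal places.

v̂ = 24.283

Sums needed: Σt^2·t^2 = 1329, Σt^2·t^3 = 7775, Σt^3·t^3 = 46785.
Right-hand side: Σt^2·v = -142, Σt^3·v = -150.
det = 1329·46785 − 7775² = 1726640.
m = ((-142)·46785 − 7775·(-150))/1726640 = -273861/86332; b = (1329·(-150) − 7775·(-142))/1726640 = 45235/86332.
At t = 7: v̂ = (-273861/86332)·(49) + (45235/86332)·(343) = 2744/113.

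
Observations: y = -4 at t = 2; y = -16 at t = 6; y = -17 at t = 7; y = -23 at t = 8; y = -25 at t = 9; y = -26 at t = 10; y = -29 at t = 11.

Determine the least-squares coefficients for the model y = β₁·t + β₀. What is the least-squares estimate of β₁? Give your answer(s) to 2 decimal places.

Entries of AᵀA: Σt·t = 455, Σt = 53, Σ1 = 7.
Moment sums: Σt·y = -1211, Σy = -140.
Normal equations: [[455, 53]; [53, 7]]·[β₁, β₀]ᵀ = [-1211, -140]ᵀ.
det = 455·7 − 53² = 376.
β₁ = ((-1211)·7 − 53·(-140))/376 = -1057/376; β₀ = (455·(-140) − 53·(-1211))/376 = 483/376.

β₁ = -2.81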